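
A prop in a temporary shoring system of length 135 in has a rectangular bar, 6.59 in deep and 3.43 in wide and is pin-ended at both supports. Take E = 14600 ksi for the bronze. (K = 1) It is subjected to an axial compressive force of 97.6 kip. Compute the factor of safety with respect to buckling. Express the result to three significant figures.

n ≈ 1.80

Buckling occurs about the weak axis: I_min = h·b³/12 with b = 3.43 in (the shorter side).
I_min = 6.59×3.43³/12 = 22.16 in⁴
Effective length L_e = K·L = 1 × 135 = 135.0 in
P_cr = π²EI / L_e² = π² × 14600×10³ × 22.16 / 135.0² = 1.752×10^5 lb
Factor of safety n = P_cr / P = 175.22 / 97.6 = 1.80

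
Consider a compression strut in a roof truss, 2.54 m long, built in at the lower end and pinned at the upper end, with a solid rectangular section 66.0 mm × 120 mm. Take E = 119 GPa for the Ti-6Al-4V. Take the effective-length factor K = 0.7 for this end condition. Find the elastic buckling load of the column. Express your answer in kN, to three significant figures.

P_cr ≈ 1070 kN

Buckling occurs about the weak axis: I_min = h·b³/12 with b = 66.0 mm (the shorter side).
I_min = 120×66.0³/12 = 2.875×10^6 mm⁴
I = 2.875×10^6 mm⁴ = 2.875×10^-6 m⁴
Effective length L_e = K·L = 0.7 × 2.54 = 1.778 m
P_cr = π²EI / L_e² = π² × 119×10⁹ × 2.875×10^-6 / 1.778² = 1.068×10^6 N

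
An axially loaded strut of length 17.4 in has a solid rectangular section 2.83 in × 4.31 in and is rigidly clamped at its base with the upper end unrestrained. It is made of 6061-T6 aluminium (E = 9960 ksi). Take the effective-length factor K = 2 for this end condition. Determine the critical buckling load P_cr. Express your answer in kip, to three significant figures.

Buckling occurs about the weak axis: I_min = h·b³/12 with b = 2.83 in (the shorter side).
I_min = 4.31×2.83³/12 = 8.141 in⁴
Effective length L_e = K·L = 2 × 17.4 = 34.80 in
P_cr = π²EI / L_e² = π² × 9960×10³ × 8.141 / 34.80² = 6.608×10^5 lb

P_cr ≈ 661 kip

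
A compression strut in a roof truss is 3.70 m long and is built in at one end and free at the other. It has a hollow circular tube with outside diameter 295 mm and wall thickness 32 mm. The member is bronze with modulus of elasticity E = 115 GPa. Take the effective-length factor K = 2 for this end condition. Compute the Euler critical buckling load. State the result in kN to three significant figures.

Inner diameter d_i = 295 − 2×32 = 231.0 mm
I = π(d_o⁴ − d_i⁴)/64 = π(295⁴ − 231.0⁴)/64 = 2.320×10^8 mm⁴
I = 2.320×10^8 mm⁴ = 2.320×10^-4 m⁴
Effective length L_e = K·L = 2 × 3.70 = 7.400 m
P_cr = π²EI / L_e² = π² × 115×10⁹ × 2.320×10^-4 / 7.400² = 4.808×10^6 N

P_cr ≈ 4810 kN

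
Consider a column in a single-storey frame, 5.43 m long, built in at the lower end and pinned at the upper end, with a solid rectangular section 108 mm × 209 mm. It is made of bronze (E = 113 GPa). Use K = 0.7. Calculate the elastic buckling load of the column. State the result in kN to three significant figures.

Buckling occurs about the weak axis: I_min = h·b³/12 with b = 108 mm (the shorter side).
I_min = 209×108³/12 = 2.194×10^7 mm⁴
I = 2.194×10^7 mm⁴ = 2.194×10^-5 m⁴
Effective length L_e = K·L = 0.7 × 5.43 = 3.801 m
P_cr = π²EI / L_e² = π² × 113×10⁹ × 2.194×10^-5 / 3.801² = 1.694×10^6 N

P_cr ≈ 1690 kN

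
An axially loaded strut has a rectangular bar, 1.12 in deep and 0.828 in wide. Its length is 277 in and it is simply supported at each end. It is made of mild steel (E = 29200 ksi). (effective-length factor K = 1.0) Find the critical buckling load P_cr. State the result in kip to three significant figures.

P_cr ≈ 0.199 kip

Buckling occurs about the weak axis: I_min = h·b³/12 with b = 0.828 in (the shorter side).
I_min = 1.12×0.828³/12 = 5.298×10^-2 in⁴
Effective length L_e = K·L = 1 × 277 = 277.0 in
P_cr = π²EI / L_e² = π² × 29200×10³ × 5.298×10^-2 / 277.0² = 199.0 lb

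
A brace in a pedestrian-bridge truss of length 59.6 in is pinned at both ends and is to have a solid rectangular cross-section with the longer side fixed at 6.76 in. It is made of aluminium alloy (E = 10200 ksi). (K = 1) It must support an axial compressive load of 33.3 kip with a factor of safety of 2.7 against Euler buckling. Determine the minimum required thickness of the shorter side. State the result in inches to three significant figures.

Required P_cr = n·P = 2.7 × 33.3 = 89.91 kip
L_e = K·L = 1 × 59.6 = 59.60 in
Required I = P_cr·L_e²/(π²E) = 8.991×10^4 × 59.60² / (π² × 1.02×10^7) = 3.172 in⁴
Rectangle, weak axis: I_min = h·b³/12 with h = 6.76 in fixed  ⇒  b = (12I/h)^(1/3) = 1.78 in

b ≈ 1.78 in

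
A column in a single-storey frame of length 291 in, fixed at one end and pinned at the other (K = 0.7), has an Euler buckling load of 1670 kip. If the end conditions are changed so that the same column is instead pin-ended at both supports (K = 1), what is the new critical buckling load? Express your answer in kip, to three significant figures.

P_cr ∝ 1/K², so P_cr,new = P_cr,old × (K_old/K_new)² = 1670 × (0.7/1)²
= 1670 × 0.4900 = 818 kip

P_cr ≈ 818 kip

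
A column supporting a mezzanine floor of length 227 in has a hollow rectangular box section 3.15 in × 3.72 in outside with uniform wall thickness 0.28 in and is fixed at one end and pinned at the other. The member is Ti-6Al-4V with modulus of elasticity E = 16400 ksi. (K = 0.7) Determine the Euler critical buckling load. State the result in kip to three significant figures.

P_cr ≈ 32.8 kip

Inner dimensions: h_i = 3.72 − 2×0.28 = 3.160 in, b_i = 3.15 − 2×0.28 = 2.590 in
Weak-axis I_min = (h_o·b_o³ − h_i·b_i³)/12 with b_o = 3.15, b_i = 2.590 in (shorter outer/inner sides).
I_min = (3.72×3.15³ − 3.160×2.590³)/12 = 5.114 in⁴
Effective length L_e = K·L = 0.7 × 227 = 158.9 in
P_cr = π²EI / L_e² = π² × 16400×10³ × 5.114 / 158.9² = 3.278×10^4 lb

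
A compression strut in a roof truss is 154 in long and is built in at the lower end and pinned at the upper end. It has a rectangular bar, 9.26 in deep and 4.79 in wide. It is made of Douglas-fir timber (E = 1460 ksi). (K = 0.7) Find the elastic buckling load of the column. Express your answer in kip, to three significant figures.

Buckling occurs about the weak axis: I_min = h·b³/12 with b = 4.79 in (the shorter side).
I_min = 9.26×4.79³/12 = 84.81 in⁴
Effective length L_e = K·L = 0.7 × 154 = 107.8 in
P_cr = π²EI / L_e² = π² × 1460×10³ × 84.81 / 107.8² = 1.052×10^5 lb

P_cr ≈ 105 kip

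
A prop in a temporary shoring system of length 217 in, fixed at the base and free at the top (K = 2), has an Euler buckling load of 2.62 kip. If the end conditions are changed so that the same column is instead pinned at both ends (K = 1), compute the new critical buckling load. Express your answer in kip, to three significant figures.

P_cr ≈ 10.5 kip

P_cr ∝ 1/K², so P_cr,new = P_cr,old × (K_old/K_new)² = 2.62 × (2/1)²
= 2.62 × 4.000 = 10.5 kip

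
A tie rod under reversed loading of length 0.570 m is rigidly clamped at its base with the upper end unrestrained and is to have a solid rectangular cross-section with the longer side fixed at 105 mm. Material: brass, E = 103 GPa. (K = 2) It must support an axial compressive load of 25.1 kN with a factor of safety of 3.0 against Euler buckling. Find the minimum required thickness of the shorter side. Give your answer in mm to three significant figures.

Required P_cr = n·P = 3.0 × 25.1 = 75.30 kN
L_e = K·L = 2 × 0.570 = 1.140 m
Required I = P_cr·L_e²/(π²E) = 7.530×10^4 × 1.140² / (π² × 1.03×10^11) = 9.626×10^-8 m⁴
I_req = 9.626×10^4 mm⁴
Rectangle, weak axis: I_min = h·b³/12 with h = 105 mm fixed  ⇒  b = (12I/h)^(1/3) = 22.2 mm

b ≈ 22.2 mm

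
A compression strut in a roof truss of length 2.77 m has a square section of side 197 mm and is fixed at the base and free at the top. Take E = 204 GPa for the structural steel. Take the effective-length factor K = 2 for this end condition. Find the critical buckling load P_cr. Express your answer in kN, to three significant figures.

P_cr ≈ 8230 kN

I = a⁴/12 = 197⁴/12 = 1.255×10^8 mm⁴
I = 1.255×10^8 mm⁴ = 1.255×10^-4 m⁴
Effective length L_e = K·L = 2 × 2.77 = 5.540 m
P_cr = π²EI / L_e² = π² × 204×10⁹ × 1.255×10^-4 / 5.540² = 8.234×10^6 N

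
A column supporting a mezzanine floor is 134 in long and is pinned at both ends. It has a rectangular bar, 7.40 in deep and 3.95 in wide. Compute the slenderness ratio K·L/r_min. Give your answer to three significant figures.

λ ≈ 118

For a rectangle r_min = b/√12 = 3.95/√12 = 1.140 in
L_e = K·L = 1 × 134 = 134.0 in
λ = L_e / r_min = 134.00 / 1.140 = 118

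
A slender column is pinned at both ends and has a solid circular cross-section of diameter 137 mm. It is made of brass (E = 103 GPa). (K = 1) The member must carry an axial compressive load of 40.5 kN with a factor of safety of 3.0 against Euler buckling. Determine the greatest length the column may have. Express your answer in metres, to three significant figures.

I = πd⁴/64 = π×137⁴/64 = 1.729×10^7 mm⁴
I = 1.729×10^-5 m⁴
Required critical load P_cr = n·P = 3.0 × 40.5 = 121.5 kN = 1.215×10^5 N
From P_cr = π²EI/(K·L)²:  L = (1/K)·√(π²EI/P_cr) = (1/1)·√(π²×1.03×10^11×1.729×10^-5/1.215×10^5)
L = 12.0 m

L_max ≈ 12.0 m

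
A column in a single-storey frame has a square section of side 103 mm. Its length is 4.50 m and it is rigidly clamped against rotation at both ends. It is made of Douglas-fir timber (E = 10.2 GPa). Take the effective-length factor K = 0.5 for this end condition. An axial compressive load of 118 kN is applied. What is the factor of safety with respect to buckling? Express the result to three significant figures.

n ≈ 1.58

I = a⁴/12 = 103⁴/12 = 9.379×10^6 mm⁴
I = 9.379×10^6 mm⁴ = 9.379×10^-6 m⁴
Effective length L_e = K·L = 0.5 × 4.50 = 2.250 m
P_cr = π²EI / L_e² = π² × 10.2×10⁹ × 9.379×10^-6 / 2.250² = 1.865×10^5 N
Factor of safety n = P_cr / P = 186.51 / 118 = 1.58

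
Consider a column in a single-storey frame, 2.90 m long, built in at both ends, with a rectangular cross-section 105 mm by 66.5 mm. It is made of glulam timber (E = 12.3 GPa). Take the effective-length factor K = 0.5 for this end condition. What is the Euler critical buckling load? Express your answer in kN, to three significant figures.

Buckling occurs about the weak axis: I_min = h·b³/12 with b = 66.5 mm (the shorter side).
I_min = 105×66.5³/12 = 2.573×10^6 mm⁴
I = 2.573×10^6 mm⁴ = 2.573×10^-6 m⁴
Effective length L_e = K·L = 0.5 × 2.90 = 1.450 m
P_cr = π²EI / L_e² = π² × 12.3×10⁹ × 2.573×10^-6 / 1.450² = 1.486×10^5 N

P_cr ≈ 149 kN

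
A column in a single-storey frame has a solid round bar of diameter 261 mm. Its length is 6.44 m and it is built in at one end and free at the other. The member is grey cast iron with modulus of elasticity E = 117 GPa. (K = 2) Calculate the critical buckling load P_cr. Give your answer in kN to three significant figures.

I = πd⁴/64 = π×261⁴/64 = 2.278×10^8 mm⁴
I = 2.278×10^8 mm⁴ = 2.278×10^-4 m⁴
Effective length L_e = K·L = 2 × 6.44 = 12.88 m
P_cr = π²EI / L_e² = π² × 117×10⁹ × 2.278×10^-4 / 12.88² = 1.586×10^6 N

P_cr ≈ 1590 kN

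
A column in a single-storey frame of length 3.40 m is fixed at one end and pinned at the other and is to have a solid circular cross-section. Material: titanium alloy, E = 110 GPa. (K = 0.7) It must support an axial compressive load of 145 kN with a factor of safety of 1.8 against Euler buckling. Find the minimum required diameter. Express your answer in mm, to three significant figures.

Required P_cr = n·P = 1.8 × 145 = 261.0 kN
L_e = K·L = 0.7 × 3.40 = 2.380 m
Required I = P_cr·L_e²/(π²E) = 2.610×10^5 × 2.380² / (π² × 1.10×10^11) = 1.362×10^-6 m⁴
I_req = 1.362×10^6 mm⁴
Solid circle: I = πd⁴/64  ⇒  d = (64I/π)^(1/4) = (64×1.362×10^6/π)^(1/4) = 72.6 mm

d ≈ 72.6 mm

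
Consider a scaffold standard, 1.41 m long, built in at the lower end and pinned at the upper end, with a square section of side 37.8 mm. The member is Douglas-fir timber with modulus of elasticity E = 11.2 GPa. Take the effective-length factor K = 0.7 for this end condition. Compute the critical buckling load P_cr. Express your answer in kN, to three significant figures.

P_cr ≈ 19.3 kN

I = a⁴/12 = 37.8⁴/12 = 1.701×10^5 mm⁴
I = 1.701×10^5 mm⁴ = 1.701×10^-7 m⁴
Effective length L_e = K·L = 0.7 × 1.41 = 0.9870 m
P_cr = π²EI / L_e² = π² × 11.2×10⁹ × 1.701×10^-7 / 0.9870² = 1.930×10^4 N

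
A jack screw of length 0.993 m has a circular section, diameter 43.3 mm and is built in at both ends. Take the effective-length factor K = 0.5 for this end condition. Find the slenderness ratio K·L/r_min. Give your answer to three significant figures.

λ ≈ 45.9

I = πd⁴/64 = π×43.3⁴/64 = 1.726×10^5 mm⁴
A = 1.473×10^3 mm²;  r_min = √(I/A) = √(1.726×10^5/1.473×10^3) = 10.82 mm
L_e = K·L = 0.5 × 0.993 m = 0.4965 m = 496.50 mm
λ = L_e / r_min = 496.50 / 10.82 = 45.9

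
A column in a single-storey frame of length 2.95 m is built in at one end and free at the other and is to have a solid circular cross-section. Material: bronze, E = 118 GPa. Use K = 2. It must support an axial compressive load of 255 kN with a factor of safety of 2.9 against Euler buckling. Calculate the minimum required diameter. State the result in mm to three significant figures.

d ≈ 146 mm

Required P_cr = n·P = 2.9 × 255 = 739.5 kN
L_e = K·L = 2 × 2.95 = 5.900 m
Required I = P_cr·L_e²/(π²E) = 7.395×10^5 × 5.900² / (π² × 1.18×10^11) = 2.210×10^-5 m⁴
I_req = 2.210×10^7 mm⁴
Solid circle: I = πd⁴/64  ⇒  d = (64I/π)^(1/4) = (64×2.210×10^7/π)^(1/4) = 146 mm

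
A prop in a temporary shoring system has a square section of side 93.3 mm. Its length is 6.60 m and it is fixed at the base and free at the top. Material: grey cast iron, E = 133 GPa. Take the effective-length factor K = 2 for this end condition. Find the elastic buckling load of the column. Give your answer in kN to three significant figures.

P_cr ≈ 47.6 kN

I = a⁴/12 = 93.3⁴/12 = 6.315×10^6 mm⁴
I = 6.315×10^6 mm⁴ = 6.315×10^-6 m⁴
Effective length L_e = K·L = 2 × 6.60 = 13.20 m
P_cr = π²EI / L_e² = π² × 133×10⁹ × 6.315×10^-6 / 13.20² = 4.757×10^4 N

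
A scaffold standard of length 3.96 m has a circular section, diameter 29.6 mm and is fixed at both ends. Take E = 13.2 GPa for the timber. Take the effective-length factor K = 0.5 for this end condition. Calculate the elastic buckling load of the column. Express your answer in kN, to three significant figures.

P_cr ≈ 1.25 kN

I = πd⁴/64 = π×29.6⁴/64 = 3.768×10^4 mm⁴
I = 3.768×10^4 mm⁴ = 3.768×10^-8 m⁴
Effective length L_e = K·L = 0.5 × 3.96 = 1.980 m
P_cr = π²EI / L_e² = π² × 13.2×10⁹ × 3.768×10^-8 / 1.980² = 1.252×10^3 N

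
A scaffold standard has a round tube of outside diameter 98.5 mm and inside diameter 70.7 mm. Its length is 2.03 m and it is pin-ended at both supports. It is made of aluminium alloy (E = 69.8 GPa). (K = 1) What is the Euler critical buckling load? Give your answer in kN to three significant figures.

d_o = 98.5 mm, d_i = 70.7 mm
I = π(d_o⁴ − d_i⁴)/64 = π(98.5⁴ − 70.70⁴)/64 = 3.394×10^6 mm⁴
I = 3.394×10^6 mm⁴ = 3.394×10^-6 m⁴
Effective length L_e = K·L = 1 × 2.03 = 2.030 m
P_cr = π²EI / L_e² = π² × 69.8×10⁹ × 3.394×10^-6 / 2.030² = 5.674×10^5 N

P_cr ≈ 567 kN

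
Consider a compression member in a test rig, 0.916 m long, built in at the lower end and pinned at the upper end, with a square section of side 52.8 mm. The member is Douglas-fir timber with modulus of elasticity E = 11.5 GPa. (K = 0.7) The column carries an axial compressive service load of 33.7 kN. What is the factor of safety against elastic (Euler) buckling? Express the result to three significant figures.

I = a⁴/12 = 52.8⁴/12 = 6.477×10^5 mm⁴
I = 6.477×10^5 mm⁴ = 6.477×10^-7 m⁴
Effective length L_e = K·L = 0.7 × 0.916 = 0.6412 m
P_cr = π²EI / L_e² = π² × 11.5×10⁹ × 6.477×10^-7 / 0.6412² = 1.788×10^5 N
Factor of safety n = P_cr / P = 178.80 / 33.7 = 5.31

n ≈ 5.31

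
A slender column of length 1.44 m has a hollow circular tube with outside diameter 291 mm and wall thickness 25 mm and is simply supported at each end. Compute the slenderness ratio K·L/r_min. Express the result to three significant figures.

Inner diameter d_i = 291 − 2×25 = 241.0 mm
I = π(d_o⁴ − d_i⁴)/64 = π(291⁴ − 241.0⁴)/64 = 1.864×10^8 mm⁴
A = 2.089×10^4 mm²;  r_min = √(I/A) = √(1.864×10^8/2.089×10^4) = 94.46 mm
L_e = K·L = 1 × 1.44 m = 1.440 m = 1440.0 mm
λ = L_e / r_min = 1440.0 / 94.46 = 15.2

λ ≈ 15.2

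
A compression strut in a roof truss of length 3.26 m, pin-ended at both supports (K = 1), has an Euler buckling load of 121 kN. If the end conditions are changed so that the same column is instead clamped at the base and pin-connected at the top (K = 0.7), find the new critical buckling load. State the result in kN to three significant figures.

P_cr ∝ 1/K², so P_cr,new = P_cr,old × (K_old/K_new)² = 121 × (1/0.7)²
= 121 × 2.041 = 247 kN

P_cr ≈ 247 kN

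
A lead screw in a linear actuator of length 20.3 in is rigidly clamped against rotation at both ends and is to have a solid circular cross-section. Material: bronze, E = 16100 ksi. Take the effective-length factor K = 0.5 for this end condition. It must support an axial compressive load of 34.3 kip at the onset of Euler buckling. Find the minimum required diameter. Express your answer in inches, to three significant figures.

L_e = K·L = 0.5 × 20.3 = 10.15 in
Required I = P_cr·L_e²/(π²E) = 3.430×10^4 × 10.15² / (π² × 1.61×10^7) = 2.224×10^-2 in⁴
Solid circle: I = πd⁴/64  ⇒  d = (64I/π)^(1/4) = (64×2.224×10^-2/π)^(1/4) = 0.820 in

d ≈ 0.820 in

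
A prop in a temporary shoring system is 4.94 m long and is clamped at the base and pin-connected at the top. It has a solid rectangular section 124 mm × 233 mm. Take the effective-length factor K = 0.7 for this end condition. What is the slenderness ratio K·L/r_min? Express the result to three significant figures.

Buckling occurs about the weak axis: I_min = h·b³/12 with b = 124 mm (the shorter side).
I_min = 233×124³/12 = 3.702×10^7 mm⁴
A = 2.889×10^4 mm²;  r_min = √(I/A) = √(3.702×10^7/2.889×10^4) = 35.80 mm
L_e = K·L = 0.7 × 4.94 m = 3.458 m = 3458.0 mm
λ = L_e / r_min = 3458.0 / 35.80 = 96.6

λ ≈ 96.6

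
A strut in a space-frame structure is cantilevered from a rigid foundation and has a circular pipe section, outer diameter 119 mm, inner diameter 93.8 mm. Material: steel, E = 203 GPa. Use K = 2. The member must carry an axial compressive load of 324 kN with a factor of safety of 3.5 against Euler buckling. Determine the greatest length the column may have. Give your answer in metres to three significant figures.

d_o = 119 mm, d_i = 93.8 mm
I = π(d_o⁴ − d_i⁴)/64 = π(119⁴ − 93.80⁴)/64 = 6.044×10^6 mm⁴
I = 6.044×10^-6 m⁴
Required critical load P_cr = n·P = 3.5 × 324 = 1134 kN = 1.134×10^6 N
From P_cr = π²EI/(K·L)²:  L = (1/K)·√(π²EI/P_cr) = (1/2)·√(π²×2.03×10^11×6.044×10^-6/1.134×10^6)
L = 1.63 m

L_max ≈ 1.63 m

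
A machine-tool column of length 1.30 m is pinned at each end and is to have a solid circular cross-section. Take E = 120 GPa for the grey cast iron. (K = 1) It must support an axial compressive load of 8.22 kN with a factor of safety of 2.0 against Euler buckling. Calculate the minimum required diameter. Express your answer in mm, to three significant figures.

d ≈ 26.3 mm

Required P_cr = n·P = 2.0 × 8.22 = 16.44 kN
L_e = K·L = 1 × 1.30 = 1.300 m
Required I = P_cr·L_e²/(π²E) = 1.644×10^4 × 1.300² / (π² × 1.20×10^11) = 2.346×10^-8 m⁴
I_req = 2.346×10^4 mm⁴
Solid circle: I = πd⁴/64  ⇒  d = (64I/π)^(1/4) = (64×2.346×10^4/π)^(1/4) = 26.3 mm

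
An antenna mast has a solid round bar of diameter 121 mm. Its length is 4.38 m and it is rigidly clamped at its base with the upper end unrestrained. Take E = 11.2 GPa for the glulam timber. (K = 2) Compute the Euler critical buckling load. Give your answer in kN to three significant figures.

I = πd⁴/64 = π×121⁴/64 = 1.052×10^7 mm⁴
I = 1.052×10^7 mm⁴ = 1.052×10^-5 m⁴
Effective length L_e = K·L = 2 × 4.38 = 8.760 m
P_cr = π²EI / L_e² = π² × 11.2×10⁹ × 1.052×10^-5 / 8.760² = 1.516×10^4 N

P_cr ≈ 15.2 kN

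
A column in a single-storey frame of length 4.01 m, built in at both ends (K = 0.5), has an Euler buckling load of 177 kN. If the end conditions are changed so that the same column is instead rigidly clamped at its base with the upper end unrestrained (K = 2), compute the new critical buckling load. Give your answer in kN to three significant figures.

P_cr ∝ 1/K², so P_cr,new = P_cr,old × (K_old/K_new)² = 177 × (0.5/2)²
= 177 × 0.06250 = 11.1 kN

P_cr ≈ 11.1 kN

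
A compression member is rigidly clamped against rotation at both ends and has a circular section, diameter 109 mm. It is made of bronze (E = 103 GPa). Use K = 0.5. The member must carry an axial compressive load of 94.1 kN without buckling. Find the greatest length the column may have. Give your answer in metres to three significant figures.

I = πd⁴/64 = π×109⁴/64 = 6.929×10^6 mm⁴
I = 6.929×10^-6 m⁴
At the buckling limit P_cr = P = 9.410×10^4 N
From P_cr = π²EI/(K·L)²:  L = (1/K)·√(π²EI/P_cr) = (1/0.5)·√(π²×1.03×10^11×6.929×10^-6/9.410×10^4)
L = 17.3 m

L_max ≈ 17.3 m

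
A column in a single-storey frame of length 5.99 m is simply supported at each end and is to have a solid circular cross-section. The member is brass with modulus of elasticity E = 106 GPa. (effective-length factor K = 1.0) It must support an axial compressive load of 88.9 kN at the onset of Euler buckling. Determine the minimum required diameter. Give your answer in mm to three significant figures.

L_e = K·L = 1 × 5.99 = 5.990 m
Required I = P_cr·L_e²/(π²E) = 8.890×10^4 × 5.990² / (π² × 1.06×10^11) = 3.049×10^-6 m⁴
I_req = 3.049×10^6 mm⁴
Solid circle: I = πd⁴/64  ⇒  d = (64I/π)^(1/4) = (64×3.049×10^6/π)^(1/4) = 88.8 mm

d ≈ 88.8 mm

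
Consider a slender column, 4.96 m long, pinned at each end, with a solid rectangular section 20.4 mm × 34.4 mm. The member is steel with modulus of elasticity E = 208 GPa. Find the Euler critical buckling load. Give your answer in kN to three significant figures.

P_cr ≈ 2.03 kN

Buckling occurs about the weak axis: I_min = h·b³/12 with b = 20.4 mm (the shorter side).
I_min = 34.4×20.4³/12 = 2.434×10^4 mm⁴
I = 2.434×10^4 mm⁴ = 2.434×10^-8 m⁴
Effective length L_e = K·L = 1 × 4.96 = 4.960 m
P_cr = π²EI / L_e² = π² × 208×10⁹ × 2.434×10^-8 / 4.960² = 2.031×10^3 N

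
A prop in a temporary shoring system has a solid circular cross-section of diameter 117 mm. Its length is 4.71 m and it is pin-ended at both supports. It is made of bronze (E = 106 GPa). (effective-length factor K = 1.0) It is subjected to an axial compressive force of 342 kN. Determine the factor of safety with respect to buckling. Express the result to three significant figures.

I = πd⁴/64 = π×117⁴/64 = 9.198×10^6 mm⁴
I = 9.198×10^6 mm⁴ = 9.198×10^-6 m⁴
Effective length L_e = K·L = 1 × 4.71 = 4.710 m
P_cr = π²EI / L_e² = π² × 106×10⁹ × 9.198×10^-6 / 4.710² = 4.338×10^5 N
Factor of safety n = P_cr / P = 433.79 / 342 = 1.27

n ≈ 1.27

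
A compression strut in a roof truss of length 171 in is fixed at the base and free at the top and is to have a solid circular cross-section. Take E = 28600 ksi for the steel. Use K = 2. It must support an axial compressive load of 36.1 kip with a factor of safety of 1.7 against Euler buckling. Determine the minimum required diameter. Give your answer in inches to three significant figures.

d ≈ 4.77 in

Required P_cr = n·P = 1.7 × 36.1 = 61.37 kip
L_e = K·L = 2 × 171 = 342.0 in
Required I = P_cr·L_e²/(π²E) = 6.137×10^4 × 342.0² / (π² × 2.86×10^7) = 25.43 in⁴
Solid circle: I = πd⁴/64  ⇒  d = (64I/π)^(1/4) = (64×25.43/π)^(1/4) = 4.77 in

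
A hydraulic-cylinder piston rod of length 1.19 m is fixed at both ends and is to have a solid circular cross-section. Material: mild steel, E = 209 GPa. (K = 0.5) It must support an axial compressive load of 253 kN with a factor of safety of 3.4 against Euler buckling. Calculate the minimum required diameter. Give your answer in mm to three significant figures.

d ≈ 41.6 mm

Required P_cr = n·P = 3.4 × 253 = 860.2 kN
L_e = K·L = 0.5 × 1.19 = 0.5950 m
Required I = P_cr·L_e²/(π²E) = 8.602×10^5 × 0.5950² / (π² × 2.09×10^11) = 1.476×10^-7 m⁴
I_req = 1.476×10^5 mm⁴
Solid circle: I = πd⁴/64  ⇒  d = (64I/π)^(1/4) = (64×1.476×10^5/π)^(1/4) = 41.6 mm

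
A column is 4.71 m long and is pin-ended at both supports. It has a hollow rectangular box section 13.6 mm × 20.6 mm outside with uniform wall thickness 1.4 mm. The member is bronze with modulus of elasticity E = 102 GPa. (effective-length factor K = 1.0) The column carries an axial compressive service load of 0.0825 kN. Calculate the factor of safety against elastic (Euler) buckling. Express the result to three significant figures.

Inner dimensions: h_i = 20.6 − 2×1.4 = 17.80 mm, b_i = 13.6 − 2×1.4 = 10.80 mm
Weak-axis I_min = (h_o·b_o³ − h_i·b_i³)/12 with b_o = 13.6, b_i = 10.80 mm (shorter outer/inner sides).
I_min = (20.6×13.6³ − 17.80×10.80³)/12 = 2.450×10^3 mm⁴
I = 2.450×10^3 mm⁴ = 2.450×10^-9 m⁴
Effective length L_e = K·L = 1 × 4.71 = 4.710 m
P_cr = π²EI / L_e² = π² × 102×10⁹ × 2.450×10^-9 / 4.710² = 111.2 N
Factor of safety n = P_cr / P = 0.11116 / 0.0825 = 1.35

n ≈ 1.35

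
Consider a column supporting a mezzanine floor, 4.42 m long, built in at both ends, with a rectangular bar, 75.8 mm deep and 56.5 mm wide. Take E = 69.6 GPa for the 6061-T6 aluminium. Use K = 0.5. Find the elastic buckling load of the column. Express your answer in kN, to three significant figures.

P_cr ≈ 160 kN

Buckling occurs about the weak axis: I_min = h·b³/12 with b = 56.5 mm (the shorter side).
I_min = 75.8×56.5³/12 = 1.139×10^6 mm⁴
I = 1.139×10^6 mm⁴ = 1.139×10^-6 m⁴
Effective length L_e = K·L = 0.5 × 4.42 = 2.210 m
P_cr = π²EI / L_e² = π² × 69.6×10⁹ × 1.139×10^-6 / 2.210² = 1.602×10^5 N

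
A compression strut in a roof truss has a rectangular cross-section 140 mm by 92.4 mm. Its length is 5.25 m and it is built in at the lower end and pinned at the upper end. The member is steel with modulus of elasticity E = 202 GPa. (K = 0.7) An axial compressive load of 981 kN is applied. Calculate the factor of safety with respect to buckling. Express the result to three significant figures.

Buckling occurs about the weak axis: I_min = h·b³/12 with b = 92.4 mm (the shorter side).
I_min = 140×92.4³/12 = 9.204×10^6 mm⁴
I = 9.204×10^6 mm⁴ = 9.204×10^-6 m⁴
Effective length L_e = K·L = 0.7 × 5.25 = 3.675 m
P_cr = π²EI / L_e² = π² × 202×10⁹ × 9.204×10^-6 / 3.675² = 1.359×10^6 N
Factor of safety n = P_cr / P = 1358.6 / 981 = 1.38

n ≈ 1.38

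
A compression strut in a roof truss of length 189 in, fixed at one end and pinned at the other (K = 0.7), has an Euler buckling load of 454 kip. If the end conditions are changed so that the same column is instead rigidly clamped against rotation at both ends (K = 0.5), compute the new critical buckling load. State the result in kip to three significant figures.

P_cr ≈ 890 kip

P_cr ∝ 1/K², so P_cr,new = P_cr,old × (K_old/K_new)² = 454 × (0.7/0.5)²
= 454 × 1.960 = 890 kip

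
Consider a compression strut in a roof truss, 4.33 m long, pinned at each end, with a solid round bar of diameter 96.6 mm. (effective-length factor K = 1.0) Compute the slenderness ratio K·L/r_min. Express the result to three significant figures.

I = πd⁴/64 = π×96.6⁴/64 = 4.274×10^6 mm⁴
A = 7.329×10^3 mm²;  r_min = √(I/A) = √(4.274×10^6/7.329×10^3) = 24.15 mm
L_e = K·L = 1 × 4.33 m = 4.330 m = 4330.0 mm
λ = L_e / r_min = 4330.0 / 24.15 = 179

λ ≈ 179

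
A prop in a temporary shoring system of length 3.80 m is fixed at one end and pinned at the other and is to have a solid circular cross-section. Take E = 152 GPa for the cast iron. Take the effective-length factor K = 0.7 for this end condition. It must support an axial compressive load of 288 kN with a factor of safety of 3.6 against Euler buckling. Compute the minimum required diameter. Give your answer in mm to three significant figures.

d ≈ 99.9 mm

Required P_cr = n·P = 3.6 × 288 = 1037 kN
L_e = K·L = 0.7 × 3.80 = 2.660 m
Required I = P_cr·L_e²/(π²E) = 1.037×10^6 × 2.660² / (π² × 1.52×10^11) = 4.890×10^-6 m⁴
I_req = 4.890×10^6 mm⁴
Solid circle: I = πd⁴/64  ⇒  d = (64I/π)^(1/4) = (64×4.890×10^6/π)^(1/4) = 99.9 mm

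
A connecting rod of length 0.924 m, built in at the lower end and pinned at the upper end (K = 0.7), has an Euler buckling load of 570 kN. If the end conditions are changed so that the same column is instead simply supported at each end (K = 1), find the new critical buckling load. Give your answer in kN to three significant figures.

P_cr ∝ 1/K², so P_cr,new = P_cr,old × (K_old/K_new)² = 570 × (0.7/1)²
= 570 × 0.4900 = 279 kN

P_cr ≈ 279 kN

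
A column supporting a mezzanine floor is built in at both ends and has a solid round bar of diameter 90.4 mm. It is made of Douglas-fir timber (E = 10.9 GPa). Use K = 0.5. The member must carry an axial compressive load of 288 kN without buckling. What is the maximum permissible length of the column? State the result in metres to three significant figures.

I = πd⁴/64 = π×90.4⁴/64 = 3.278×10^6 mm⁴
I = 3.278×10^-6 m⁴
At the buckling limit P_cr = P = 2.880×10^5 N
From P_cr = π²EI/(K·L)²:  L = (1/K)·√(π²EI/P_cr) = (1/0.5)·√(π²×1.09×10^10×3.278×10^-6/2.880×10^5)
L = 2.21 m

L_max ≈ 2.21 m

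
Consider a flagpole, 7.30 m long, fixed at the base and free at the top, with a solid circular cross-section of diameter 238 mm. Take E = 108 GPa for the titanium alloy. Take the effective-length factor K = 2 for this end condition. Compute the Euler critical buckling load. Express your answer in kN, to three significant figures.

P_cr ≈ 788 kN

I = πd⁴/64 = π×238⁴/64 = 1.575×10^8 mm⁴
I = 1.575×10^8 mm⁴ = 1.575×10^-4 m⁴
Effective length L_e = K·L = 2 × 7.30 = 14.60 m
P_cr = π²EI / L_e² = π² × 108×10⁹ × 1.575×10^-4 / 14.60² = 7.876×10^5 N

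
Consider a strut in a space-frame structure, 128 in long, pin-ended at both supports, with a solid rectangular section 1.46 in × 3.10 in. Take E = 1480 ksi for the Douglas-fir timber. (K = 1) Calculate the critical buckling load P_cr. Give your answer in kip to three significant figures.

Buckling occurs about the weak axis: I_min = h·b³/12 with b = 1.46 in (the shorter side).
I_min = 3.10×1.46³/12 = 0.8040 in⁴
Effective length L_e = K·L = 1 × 128 = 128.0 in
P_cr = π²EI / L_e² = π² × 1480×10³ × 0.8040 / 128.0² = 716.8 lb

P_cr ≈ 0.717 kip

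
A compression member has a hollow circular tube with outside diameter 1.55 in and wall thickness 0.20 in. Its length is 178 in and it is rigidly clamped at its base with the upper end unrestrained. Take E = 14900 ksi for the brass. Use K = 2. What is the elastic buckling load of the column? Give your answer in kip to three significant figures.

P_cr ≈ 0.229 kip

Inner diameter d_i = 1.55 − 2×0.20 = 1.150 in
I = π(d_o⁴ − d_i⁴)/64 = π(1.55⁴ − 1.150⁴)/64 = 0.1975 in⁴
Effective length L_e = K·L = 2 × 178 = 356.0 in
P_cr = π²EI / L_e² = π² × 14900×10³ × 0.1975 / 356.0² = 229.1 lb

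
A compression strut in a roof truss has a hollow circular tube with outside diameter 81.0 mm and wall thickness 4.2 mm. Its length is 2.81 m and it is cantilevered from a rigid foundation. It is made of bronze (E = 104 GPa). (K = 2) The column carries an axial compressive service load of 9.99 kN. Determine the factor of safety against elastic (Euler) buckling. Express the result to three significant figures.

Inner diameter d_i = 81.0 − 2×4.2 = 72.60 mm
I = π(d_o⁴ − d_i⁴)/64 = π(81.0⁴ − 72.60⁴)/64 = 7.494×10^5 mm⁴
I = 7.494×10^5 mm⁴ = 7.494×10^-7 m⁴
Effective length L_e = K·L = 2 × 2.81 = 5.620 m
P_cr = π²EI / L_e² = π² × 104×10⁹ × 7.494×10^-7 / 5.620² = 2.435×10^4 N
Factor of safety n = P_cr / P = 24.353 / 9.99 = 2.44

n ≈ 2.44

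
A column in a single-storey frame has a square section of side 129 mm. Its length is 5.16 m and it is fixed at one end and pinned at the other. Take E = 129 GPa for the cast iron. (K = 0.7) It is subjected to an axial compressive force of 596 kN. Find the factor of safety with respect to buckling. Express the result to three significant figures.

n ≈ 3.78

I = a⁴/12 = 129⁴/12 = 2.308×10^7 mm⁴
I = 2.308×10^7 mm⁴ = 2.308×10^-5 m⁴
Effective length L_e = K·L = 0.7 × 5.16 = 3.612 m
P_cr = π²EI / L_e² = π² × 129×10⁹ × 2.308×10^-5 / 3.612² = 2.252×10^6 N
Factor of safety n = P_cr / P = 2252.0 / 596 = 3.78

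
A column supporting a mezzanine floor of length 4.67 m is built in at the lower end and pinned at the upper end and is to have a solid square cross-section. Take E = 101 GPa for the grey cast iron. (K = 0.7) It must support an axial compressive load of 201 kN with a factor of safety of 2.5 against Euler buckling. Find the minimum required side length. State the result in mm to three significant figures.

a ≈ 89.7 mm

Required P_cr = n·P = 2.5 × 201 = 502.5 kN
L_e = K·L = 0.7 × 4.67 = 3.269 m
Required I = P_cr·L_e²/(π²E) = 5.025×10^5 × 3.269² / (π² × 1.01×10^11) = 5.387×10^-6 m⁴
I_req = 5.387×10^6 mm⁴
Solid square: I = a⁴/12  ⇒  a = (12I)^(1/4) = (12×5.387×10^6)^(1/4) = 89.7 mm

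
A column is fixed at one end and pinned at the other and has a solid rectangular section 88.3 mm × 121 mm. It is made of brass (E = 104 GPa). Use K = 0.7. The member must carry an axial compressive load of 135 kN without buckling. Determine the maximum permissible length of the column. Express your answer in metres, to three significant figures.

Buckling occurs about the weak axis: I_min = h·b³/12 with b = 88.3 mm (the shorter side).
I_min = 121×88.3³/12 = 6.942×10^6 mm⁴
I = 6.942×10^-6 m⁴
At the buckling limit P_cr = P = 1.350×10^5 N
From P_cr = π²EI/(K·L)²:  L = (1/K)·√(π²EI/P_cr) = (1/0.7)·√(π²×1.04×10^11×6.942×10^-6/1.350×10^5)
L = 10.4 m

L_max ≈ 10.4 m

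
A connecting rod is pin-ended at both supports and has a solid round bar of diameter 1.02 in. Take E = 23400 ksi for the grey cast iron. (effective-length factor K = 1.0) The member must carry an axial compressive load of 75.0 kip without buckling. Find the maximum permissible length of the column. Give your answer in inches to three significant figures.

L_max ≈ 12.8 in

I = πd⁴/64 = π×1.02⁴/64 = 5.313×10^-2 in⁴
At the buckling limit P_cr = P = 7.500×10^4 lb
From P_cr = π²EI/(K·L)²:  L = (1/K)·√(π²EI/P_cr) = (1/1)·√(π²×2.34×10^7×5.313×10^-2/7.500×10^4)
L = 12.8 in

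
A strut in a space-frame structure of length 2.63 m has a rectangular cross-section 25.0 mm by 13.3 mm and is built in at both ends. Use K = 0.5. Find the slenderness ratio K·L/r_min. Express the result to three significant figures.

λ ≈ 343

For a rectangle r_min = b/√12 = 13.3/√12 = 3.839 mm
L_e = K·L = 0.5 × 2.63 m = 1.315 m = 1315.0 mm
λ = L_e / r_min = 1315.0 / 3.839 = 343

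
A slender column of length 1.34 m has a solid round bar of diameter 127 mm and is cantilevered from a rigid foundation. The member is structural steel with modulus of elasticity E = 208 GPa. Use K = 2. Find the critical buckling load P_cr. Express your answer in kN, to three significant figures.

I = πd⁴/64 = π×127⁴/64 = 1.277×10^7 mm⁴
I = 1.277×10^7 mm⁴ = 1.277×10^-5 m⁴
Effective length L_e = K·L = 2 × 1.34 = 2.680 m
P_cr = π²EI / L_e² = π² × 208×10⁹ × 1.277×10^-5 / 2.680² = 3.650×10^6 N

P_cr ≈ 3650 kN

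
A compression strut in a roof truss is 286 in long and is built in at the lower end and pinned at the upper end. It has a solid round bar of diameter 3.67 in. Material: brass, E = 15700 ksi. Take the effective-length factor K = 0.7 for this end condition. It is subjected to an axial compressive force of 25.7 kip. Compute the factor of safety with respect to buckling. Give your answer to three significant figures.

n ≈ 1.34

I = πd⁴/64 = π×3.67⁴/64 = 8.905 in⁴
Effective length L_e = K·L = 0.7 × 286 = 200.2 in
P_cr = π²EI / L_e² = π² × 15700×10³ × 8.905 / 200.2² = 3.443×10^4 lb
Factor of safety n = P_cr / P = 34.427 / 25.7 = 1.34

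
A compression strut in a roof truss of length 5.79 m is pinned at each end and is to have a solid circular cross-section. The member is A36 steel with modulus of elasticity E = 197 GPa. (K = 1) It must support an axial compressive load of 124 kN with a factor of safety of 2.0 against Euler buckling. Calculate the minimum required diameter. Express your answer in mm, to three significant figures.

Required P_cr = n·P = 2.0 × 124 = 248.0 kN
L_e = K·L = 1 × 5.79 = 5.790 m
Required I = P_cr·L_e²/(π²E) = 2.480×10^5 × 5.790² / (π² × 1.97×10^11) = 4.276×10^-6 m⁴
I_req = 4.276×10^6 mm⁴
Solid circle: I = πd⁴/64  ⇒  d = (64I/π)^(1/4) = (64×4.276×10^6/π)^(1/4) = 96.6 mm

d ≈ 96.6 mm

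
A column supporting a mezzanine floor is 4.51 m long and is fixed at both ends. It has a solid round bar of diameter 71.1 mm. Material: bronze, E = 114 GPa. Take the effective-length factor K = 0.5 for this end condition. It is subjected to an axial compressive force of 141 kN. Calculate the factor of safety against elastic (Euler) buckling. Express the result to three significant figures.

I = πd⁴/64 = π×71.1⁴/64 = 1.254×10^6 mm⁴
I = 1.254×10^6 mm⁴ = 1.254×10^-6 m⁴
Effective length L_e = K·L = 0.5 × 4.51 = 2.255 m
P_cr = π²EI / L_e² = π² × 114×10⁹ × 1.254×10^-6 / 2.255² = 2.776×10^5 N
Factor of safety n = P_cr / P = 277.56 / 141 = 1.97

n ≈ 1.97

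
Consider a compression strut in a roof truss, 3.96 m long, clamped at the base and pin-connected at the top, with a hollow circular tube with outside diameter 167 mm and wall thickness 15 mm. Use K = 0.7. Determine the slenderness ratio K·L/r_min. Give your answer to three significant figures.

λ ≈ 51.3

Inner diameter d_i = 167 − 2×15 = 137.0 mm
I = π(d_o⁴ − d_i⁴)/64 = π(167⁴ − 137.0⁴)/64 = 2.089×10^7 mm⁴
A = 7.163×10^3 mm²;  r_min = √(I/A) = √(2.089×10^7/7.163×10^3) = 54.00 mm
L_e = K·L = 0.7 × 3.96 m = 2.772 m = 2772.0 mm
λ = L_e / r_min = 2772.0 / 54.00 = 51.3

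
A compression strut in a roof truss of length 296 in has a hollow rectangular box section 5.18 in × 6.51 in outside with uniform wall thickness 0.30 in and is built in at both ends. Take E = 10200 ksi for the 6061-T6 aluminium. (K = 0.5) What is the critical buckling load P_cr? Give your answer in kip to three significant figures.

P_cr ≈ 129 kip

Inner dimensions: h_i = 6.51 − 2×0.30 = 5.910 in, b_i = 5.18 − 2×0.30 = 4.580 in
Weak-axis I_min = (h_o·b_o³ − h_i·b_i³)/12 with b_o = 5.18, b_i = 4.580 in (shorter outer/inner sides).
I_min = (6.51×5.18³ − 5.910×4.580³)/12 = 28.09 in⁴
Effective length L_e = K·L = 0.5 × 296 = 148.0 in
P_cr = π²EI / L_e² = π² × 10200×10³ × 28.09 / 148.0² = 1.291×10^5 lb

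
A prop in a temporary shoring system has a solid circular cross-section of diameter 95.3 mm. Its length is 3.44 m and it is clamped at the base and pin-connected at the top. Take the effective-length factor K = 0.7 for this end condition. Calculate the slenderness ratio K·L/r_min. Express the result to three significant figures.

λ ≈ 101

For a solid circle r = d/4 = 95.3/4 = 23.82 mm
L_e = K·L = 0.7 × 3.44 m = 2.408 m = 2408.0 mm
λ = L_e / r_min = 2408.0 / 23.82 = 101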